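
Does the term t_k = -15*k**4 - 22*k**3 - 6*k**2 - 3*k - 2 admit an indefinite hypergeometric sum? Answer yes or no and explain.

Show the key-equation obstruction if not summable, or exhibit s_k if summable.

r(k) = (15*k**4 + 82*k**3 + 162*k**2 + 141*k + 48)/(15*k**4 + 22*k**3 + 6*k**2 + 3*k + 2) after simplifying.
Take A(k)=1, B(k)=1, C(k)=k**4 + 22*k**3/15 + 2*k**2/5 + k/5 + 2/15.
Need (1)·f(k+1) − (1)·f(k) = k**4 + 22*k**3/15 + 2*k**2/5 + k/5 + 2/15.
Bound: deg f ≤ 5.
Match coefficients ⇒ f(k) = k*(3*k**4 - 2*k**3 - 4*k**2 + 4*k + 1)/15.
Get s_k = R·t_k = k*(-3*k**4 + 2*k**3 + 4*k**2 - 4*k - 1) with R(k) = B(k−1)f(k)/C(k) = k*(3*k**4 - 2*k**3 - 4*k**2 + 4*k + 1)/(15*k**4 + 22*k**3 + 6*k**2 + 3*k + 2).
Check: Δs_k = -15*k**4 - 22*k**3 - 6*k**2 - 3*k - 2. ✓

Yes. s_k = k*(-3*k**4 + 2*k**3 + 4*k**2 - 4*k - 1).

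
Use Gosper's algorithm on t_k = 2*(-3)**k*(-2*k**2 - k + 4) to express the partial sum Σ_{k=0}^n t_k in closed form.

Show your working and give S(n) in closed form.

Compute t_(k+1)/t_k: get 3*(-2*k**2 - 5*k + 1)/(2*k**2 + k - 4).
Normal form (A,B,C) = (-3, 1, k**2 + k/2 - 2).
Set up (-3)·f(k+1) − (1)·f(k) − (k**2 + k/2 - 2) = 0.
From deg A=0, deg B=0, deg C=2: d=2.
Match coefficients ⇒ f(k) = -(k - 2)*(k + 1)/4.
So s_k = (B(k−1)f/C)·t_k = (-(k - 2)*(k + 1)/(2*(2*k**2 + k - 4)))·t_k = (-3)**k*(k**2 - k - 2).
Verify: 2*(-3)**k*(-2*k**2 - k + 4) matches t_k.
Σ_(k=0)^n t_k = s_(n+1) − s_(0) = ((-3)**(n + 1)*(n**2 + n - 2)) − (-2), i.e. -3*(-3)**n*n**2 - 3*(-3)**n*n + 6*(-3)**n + 2.

S(n) = -3*(-3)**n*n**2 - 3*(-3)**n*n + 6*(-3)**n + 2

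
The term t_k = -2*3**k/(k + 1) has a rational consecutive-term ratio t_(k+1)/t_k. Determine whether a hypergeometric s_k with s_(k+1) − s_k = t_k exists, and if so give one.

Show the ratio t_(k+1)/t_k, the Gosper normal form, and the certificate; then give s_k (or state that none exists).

The ratio is 3*(k + 1)/(k + 2).
Gosper form: A/B · C(k+1)/C(k) with A=3*k + 3, B=k + 2, C=1.
f must satisfy (3*k + 3)·f(k+1) − (k + 1)·f(k) = 1.
deg f ≤ -1 (via 1,1,0).
d = -1 < 0 ⇒ no nonzero polynomial f; not summable.

none — t_k is not Gosper-summable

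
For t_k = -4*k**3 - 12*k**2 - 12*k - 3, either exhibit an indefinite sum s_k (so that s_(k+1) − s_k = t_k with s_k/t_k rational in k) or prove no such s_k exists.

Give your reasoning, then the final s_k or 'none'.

The ratio is (4*k**3 + 24*k**2 + 48*k + 31)/(4*k**3 + 12*k**2 + 12*k + 3).
Normal form (A,B,C) = (1, 1, k**3 + 3*k**2 + 3*k + 3/4).
Need (1)·f(k+1) − (1)·f(k) = k**3 + 3*k**2 + 3*k + 3/4.
From deg A=0, deg B=0, deg C=3: d=4.
Solve for f: f(k) = k*(k**3 + 2*k**2 + k - 1)/4 (degree 4 ≤ 4).
R(k) = B(k−1)·f(k)/C(k) = k*(k**3 + 2*k**2 + k - 1)/(4*k**3 + 12*k**2 + 12*k + 3); s_k = R·t_k = k*(-k**3 - 2*k**2 - k + 1).
Check: Δs_k = -4*k**3 - 12*k**2 - 12*k - 3. ✓

s_k = k*(-k**3 - 2*k**2 - k + 1)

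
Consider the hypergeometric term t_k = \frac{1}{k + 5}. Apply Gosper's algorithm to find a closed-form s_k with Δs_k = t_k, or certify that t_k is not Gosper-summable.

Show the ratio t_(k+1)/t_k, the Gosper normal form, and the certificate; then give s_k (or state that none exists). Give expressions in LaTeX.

r(k) = (k + 5)/(k + 6) after simplifying.
A = k + 5, B = k + 6, C = 1.
f must satisfy (k + 5)·f(k+1) − (k + 5)·f(k) = 1.
Bound: deg f ≤ 0.
Write f(k) = c0. Then LHS − RHS = -1, requiring -1 = 0: contradictory. No certificate.

not Gosper-summable; s_k does not exist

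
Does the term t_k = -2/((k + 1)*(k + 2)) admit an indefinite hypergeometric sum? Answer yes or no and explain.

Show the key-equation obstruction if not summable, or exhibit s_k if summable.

Yes. s_k = -2*k/(k + 1).

t_(k+1)/t_k = (k + 1)/(k + 3).
Normal form (A,B,C) = (k + 1, k + 3, 1).
f must satisfy (k + 1)·f(k+1) − (k + 2)·f(k) = 1.
d = 1 from the (1,1,0) case.
Match coefficients ⇒ f(k) = k.
So s_k = (B(k−1)f/C)·t_k = (k*(k + 2))·t_k = -2*k/(k + 1).
s_(k+1) − s_k = -2/(k**2 + 3*k + 2) = t_k.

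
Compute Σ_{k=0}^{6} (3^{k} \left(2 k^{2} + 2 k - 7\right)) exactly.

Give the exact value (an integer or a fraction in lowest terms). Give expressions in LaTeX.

Σ = 72173

The ratio is 3*(2*k**2 + 6*k - 3)/(2*k**2 + 2*k - 7).
Normal form (A,B,C) = (3, 1, k**2 + k - 7/2).
Set up (3)·f(k+1) − (1)·f(k) − (k**2 + k - 7/2) = 0.
Bound: deg f ≤ 2.
Solving with deg f ≤ 2: f(k) = (k**2 - 2*k - 2)/2.
R(k) = B(k−1)·f(k)/C(k) = (k**2 - 2*k - 2)/(2*k**2 + 2*k - 7); s_k = R·t_k = 3**k*(k**2 - 2*k - 2).
Δs = 3**k*(2*k**2 + 2*k - 7), as required.
Σ_(k=0)^(6) t_k = s_(7) − s_(0) = 72171 − (-2) = 72173.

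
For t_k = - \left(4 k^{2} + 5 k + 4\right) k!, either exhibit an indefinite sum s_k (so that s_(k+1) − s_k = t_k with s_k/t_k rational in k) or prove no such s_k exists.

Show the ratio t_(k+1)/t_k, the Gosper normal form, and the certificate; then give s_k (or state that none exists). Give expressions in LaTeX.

r(k) = (k + 1)*(5*k + 4*(k + 1)**2 + 9)/(4*k**2 + 5*k + 4) after simplifying.
Normal form (A,B,C) = (k + 1, 1, k**2 + 5*k/4 + 1).
Key eq: (k + 1)·f(k+1) = (1)·f(k) + (k**2 + 5*k/4 + 1).
Degrees (1,0,2) ⇒ d ≤ 1.
Solve for f: f(k) = (4*k + 1)/4 (degree 1 ≤ 1).
Certificate R = B(k−1)f/C = (4*k + 1)/(4*k**2 + 5*k + 4) gives s_k = -(4*k + 1)*factorial(k).
Δs = -(4*k**2 + 5*k + 4)*factorial(k), as required.

s_k = - \left(4 k + 1\right) k!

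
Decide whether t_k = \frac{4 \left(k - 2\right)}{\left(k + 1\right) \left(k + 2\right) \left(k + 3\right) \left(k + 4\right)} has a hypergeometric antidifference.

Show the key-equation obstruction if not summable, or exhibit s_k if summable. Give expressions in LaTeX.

Yes. s_k = \frac{k \left(- k^{2} - 6 k - 17\right)}{3 \left(k + 1\right) \left(k + 2\right) \left(k + 3\right)}.

The ratio is (k - 1)*(k + 1)/((k - 2)*(k + 5)).
Factor: A=k + 1; B=k + 5; C=k - 2.
Solve (k + 1)·f(k+1) − (k + 4)·f(k) = k - 2.
Bound: deg f ≤ 3.
Solving with deg f ≤ 3: f(k) = -k*(k**2 + 6*k + 17)/12.
Certificate R = B(k−1)f/C = -k*(k + 4)*(k**2 + 6*k + 17)/(12*(k - 2)) gives s_k = k*(-k**2 - 6*k - 17)/(3*(k + 1)*(k + 2)*(k + 3)).
s_(k+1) − s_k = 4*(k - 2)/(k**4 + 10*k**3 + 35*k**2 + 50*k + 24) = t_k.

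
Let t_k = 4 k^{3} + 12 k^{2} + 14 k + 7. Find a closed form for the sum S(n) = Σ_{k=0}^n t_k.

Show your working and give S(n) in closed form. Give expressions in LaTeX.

S(n) = n^{4} + 6 n^{3} + 14 n^{2} + 16 n + 7

The ratio is (4*k**3 + 24*k**2 + 50*k + 37)/(4*k**3 + 12*k**2 + 14*k + 7).
Gosper form: A/B · C(k+1)/C(k) with A=1, B=1, C=k**3 + 3*k**2 + 7*k/2 + 7/4.
Set up (1)·f(k+1) − (1)·f(k) − (k**3 + 3*k**2 + 7*k/2 + 7/4) = 0.
deg f ≤ 4 (via 0,0,3).
Solving with deg f ≤ 4: f(k) = k*(k**3 + 2*k**2 + 2*k + 2)/4.
So s_k = (B(k−1)f/C)·t_k = (k*(k**3 + 2*k**2 + 2*k + 2)/(4*k**3 + 12*k**2 + 14*k + 7))·t_k = k*(k**3 + 2*k**2 + 2*k + 2).
Verify: 4*k**3 + 12*k**2 + 14*k + 7 matches t_k.
s_(n+1) = n**4 + 6*n**3 + 14*n**2 + 16*n + 7 and s_(0) = 0, so S(n) = n**4 + 6*n**3 + 14*n**2 + 16*n + 7.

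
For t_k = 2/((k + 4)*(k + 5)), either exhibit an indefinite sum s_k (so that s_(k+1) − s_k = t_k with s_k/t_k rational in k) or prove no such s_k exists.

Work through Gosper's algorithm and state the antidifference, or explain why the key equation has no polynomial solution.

s_k = k/(2*(k + 4))

Ratio r(k) = (k + 4)/(k + 6).
A = k + 4, B = k + 6, C = 1.
Key eq: (k + 4)·f(k+1) = (k + 5)·f(k) + (1).
d = 1 from the (1,1,0) case.
Coefficient equations give f(k) = k/4.
R(k) = B(k−1)·f(k)/C(k) = k*(k + 5)/4; s_k = R·t_k = k/(2*(k + 4)).
Check: Δs_k = 2/(k**2 + 9*k + 20). ✓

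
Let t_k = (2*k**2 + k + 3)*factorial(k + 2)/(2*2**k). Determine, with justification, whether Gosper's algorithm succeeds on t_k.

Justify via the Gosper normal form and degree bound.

Step 1: r(k) = (k + 3)*(k + 2*(k + 1)**2 + 4)/(2*(2*k**2 + k + 3)).
Take A(k)=k/2 + 3/2, B(k)=1, C(k)=k**2 + k/2 + 3/2.
Key eq: (k/2 + 3/2)·f(k+1) = (1)·f(k) + (k**2 + k/2 + 3/2).
Bound: deg f ≤ 1.
A polynomial solution: f(k) = 2*k - 3.
Then R = B(k−1)f/C = 2*(2*k - 3)/(2*k**2 + k + 3), so s_k = R(k)·t_k = (2*k - 3)*factorial(k + 2)/2**k.
s_(k+1) − s_k = (2*k**2 + k + 3)*factorial(k + 2)/(2*2**k) = t_k.

Yes. s_k = (2*k - 3)*factorial(k + 2)/2**k.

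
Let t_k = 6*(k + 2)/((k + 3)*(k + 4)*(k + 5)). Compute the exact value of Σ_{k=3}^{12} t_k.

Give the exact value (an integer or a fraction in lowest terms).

Σ = 845/1904

Step 1: r(k) = (k + 3)**2/((k + 2)*(k + 6)).
Factor: A=k + 3; B=k + 6; C=k + 2.
Key eq: (k + 3)·f(k+1) = (k + 5)·f(k) + (k + 2).
d = 2 from the (1,1,1) case.
Solving with deg f ≤ 2: f(k) = k*(5*k + 11)/24.
So s_k = (B(k−1)f/C)·t_k = (k*(k + 5)*(5*k + 11)/(24*(k + 2)))·t_k = k*(5*k + 11)/(4*(k + 3)*(k + 4)).
s_(k+1) − s_k = 6*(k + 2)/(k**3 + 12*k**2 + 47*k + 60) = t_k.
Sum = s_(13) − s_(3); s_(13) = 247/272, s_(3) = 13/28 ⇒ 845/1904.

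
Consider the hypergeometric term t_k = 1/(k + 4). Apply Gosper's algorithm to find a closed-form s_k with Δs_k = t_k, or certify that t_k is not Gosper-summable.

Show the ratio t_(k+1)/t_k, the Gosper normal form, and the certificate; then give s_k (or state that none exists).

none (Gosper's algorithm certifies no s_k)

Step 1: r(k) = (k + 4)/(k + 5).
Normal form (A,B,C) = (k + 4, k + 5, 1).
Need (k + 4)·f(k+1) − (k + 4)·f(k) = 1.
Bound: deg f ≤ 0.
Put f(k) = c0: A·f(k+1) − B(k−1)·f(k) − C = -1; need -1 = 0 — inconsistent ⇒ no f, not summable.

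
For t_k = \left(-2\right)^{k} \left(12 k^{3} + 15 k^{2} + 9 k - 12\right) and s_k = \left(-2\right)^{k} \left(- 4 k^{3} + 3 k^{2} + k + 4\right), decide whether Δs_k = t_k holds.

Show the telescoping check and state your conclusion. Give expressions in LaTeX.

Valid: the claim telescopes to t_k.

s_(k+1) = (-2)**(k + 1)*(-4*k**3 - 9*k**2 - 5*k + 4)
s_(k+1) − s_k = (-2)**k*(12*k**3 + 15*k**2 + 9*k - 12)
(s_(k+1) − s_k) − t_k = 0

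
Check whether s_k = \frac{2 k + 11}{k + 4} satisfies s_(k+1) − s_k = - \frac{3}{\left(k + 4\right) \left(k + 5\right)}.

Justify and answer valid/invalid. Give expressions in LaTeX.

s_(k+1) = (2*k + 13)/(k + 5)
s_(k+1) − s_k = -3/(k**2 + 9*k + 20)
(s_(k+1) − s_k) − t_k = 0

valid (s_(k+1) − s_k reduces to t_k)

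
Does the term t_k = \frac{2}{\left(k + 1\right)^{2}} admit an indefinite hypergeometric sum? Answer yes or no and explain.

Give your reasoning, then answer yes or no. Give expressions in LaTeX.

t_(k+1)/t_k = (k + 1)**2/(k + 2)**2.
A = k**2 + 2*k + 1, B = k**2 + 4*k + 4, C = 1.
Key eq: (k**2 + 2*k + 1)·f(k+1) = (k**2 + 2*k + 1)·f(k) + (1).
d = 0 from the (2,2,0) case.
f = c0 ⇒ A·f(k+1) − B(k−1)·f(k) − C = -1. The system {-1 = 0} is inconsistent; no antidifference.

No. Not Gosper-summable.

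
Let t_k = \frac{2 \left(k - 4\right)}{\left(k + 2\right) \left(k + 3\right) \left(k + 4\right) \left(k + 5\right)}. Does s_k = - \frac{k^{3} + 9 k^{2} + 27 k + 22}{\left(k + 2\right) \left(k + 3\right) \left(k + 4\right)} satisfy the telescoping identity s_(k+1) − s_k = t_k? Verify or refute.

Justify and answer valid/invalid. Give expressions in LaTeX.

s_(k+1) = (-27*k - (k + 1)**3 - 9*(k + 1)**2 - 49)/((k + 3)*(k + 4)*(k + 5))
s_(k+1) − s_k = 2*(k - 4)/(k**4 + 14*k**3 + 71*k**2 + 154*k + 120)
(s_(k+1) − s_k) − t_k = 0

valid; difference matches t_k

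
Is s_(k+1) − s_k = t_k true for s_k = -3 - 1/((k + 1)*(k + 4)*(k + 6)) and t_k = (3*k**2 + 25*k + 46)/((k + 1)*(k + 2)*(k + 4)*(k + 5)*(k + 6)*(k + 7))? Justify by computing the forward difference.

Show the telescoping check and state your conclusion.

s_(k+1) = -3 - 1/((k + 2)*(k + 5)*(k + 7))
s_(k+1) − s_k = (3*k**2 + 25*k + 46)/(k**6 + 25*k**5 + 247*k**4 + 1219*k**3 + 3112*k**2 + 3796*k + 1680)
(s_(k+1) − s_k) − t_k = 0

valid; difference matches t_k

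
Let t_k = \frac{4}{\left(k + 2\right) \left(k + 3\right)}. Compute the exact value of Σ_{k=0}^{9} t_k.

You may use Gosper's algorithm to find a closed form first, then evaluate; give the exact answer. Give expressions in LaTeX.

Step 1: r(k) = (k + 2)/(k + 4).
Take A(k)=k + 2, B(k)=k + 4, C(k)=1.
Need (k + 2)·f(k+1) − (k + 3)·f(k) = 1.
d = 1 from the (1,1,0) case.
Solve for f: f(k) = k/2 (degree 1 ≤ 1).
Then R = B(k−1)f/C = k*(k + 3)/2, so s_k = R(k)·t_k = 2*k/(k + 2).
Verify: 4/(k**2 + 5*k + 6) matches t_k.
Telescoping: Σ = s_(10) − s_(0) = 5/3 − (0) = 5/3.

Σ = 5/3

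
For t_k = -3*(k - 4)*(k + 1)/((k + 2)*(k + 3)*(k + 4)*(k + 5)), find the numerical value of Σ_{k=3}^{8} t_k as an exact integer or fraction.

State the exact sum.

Σ = -141/10010

t_(k+1)/t_k = (k - 3)*(k + 2)**2/((k - 4)*(k + 1)*(k + 6)).
Take A(k)=k + 2, B(k)=k + 6, C(k)=k**2 - 3*k - 4.
Need (k + 2)·f(k+1) − (k + 5)·f(k) = k**2 - 3*k - 4.
Bound: deg f ≤ 3.
Coefficient equations give f(k) = -k*(k + 1).
Then R = B(k−1)f/C = -k*(k + 5)/(k - 4), so s_k = R(k)·t_k = 3*k*(k + 1)/(k**3 + 9*k**2 + 26*k + 24).
s_(k+1) − s_k = 3*(-k**2 + 3*k + 4)/(k**4 + 14*k**3 + 71*k**2 + 154*k + 120) = t_k.
Evaluate s at k=9 and k=3: 45/286 and 6/35; difference -141/10010.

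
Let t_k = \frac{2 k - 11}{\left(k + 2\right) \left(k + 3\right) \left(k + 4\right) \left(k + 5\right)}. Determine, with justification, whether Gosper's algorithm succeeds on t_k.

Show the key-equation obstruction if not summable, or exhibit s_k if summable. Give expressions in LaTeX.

Ratio r(k) = (k + 2)*(2*k - 9)/((k + 6)*(2*k - 11)).
Take A(k)=k + 2, B(k)=k + 6, C(k)=k - 11/2.
Solve (k + 2)·f(k+1) − (k + 5)·f(k) = k - 11/2.
deg f ≤ 3 (via 1,1,1).
Coefficient equations give f(k) = -k*(k**2 + 9*k + 34)/16.
R(k) = B(k−1)·f(k)/C(k) = -k*(k + 5)*(k**2 + 9*k + 34)/(8*(2*k - 11)); s_k = R·t_k = k*(-k**2 - 9*k - 34)/(8*(k + 2)*(k + 3)*(k + 4)).
Check: Δs_k = (2*k - 11)/(k**4 + 14*k**3 + 71*k**2 + 154*k + 120). ✓

Yes. s_k = \frac{k \left(- k^{2} - 9 k - 34\right)}{8 \left(k + 2\right) \left(k + 3\right) \left(k + 4\right)}.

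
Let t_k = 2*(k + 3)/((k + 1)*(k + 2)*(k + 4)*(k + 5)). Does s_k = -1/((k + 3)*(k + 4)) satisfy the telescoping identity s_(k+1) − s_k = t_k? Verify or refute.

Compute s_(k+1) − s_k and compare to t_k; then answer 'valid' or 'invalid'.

s_(k+1) = -1/((k + 4)*(k + 5))
s_(k+1) − s_k = 2/(k**3 + 12*k**2 + 47*k + 60)
(s_(k+1) − s_k) − t_k = 2*(-3*k - 7)/(k**5 + 15*k**4 + 85*k**3 + 225*k**2 + 274*k + 120)

Invalid: residual 2*(-3*k - 7)/(k**5 + 15*k**4 + 85*k**3 + 225*k**2 + 274*k + 120) ≠ 0.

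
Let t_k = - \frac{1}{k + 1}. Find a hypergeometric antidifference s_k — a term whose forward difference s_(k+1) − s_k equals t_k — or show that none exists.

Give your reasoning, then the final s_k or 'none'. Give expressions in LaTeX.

The ratio is (k + 1)/(k + 2).
So A=k + 1 and B=k + 2, with C=1.
Solve (k + 1)·f(k+1) − (k + 1)·f(k) = 1.
From deg A=1, deg B=1, deg C=0: d=0.
Put f(k) = c0: A·f(k+1) − B(k−1)·f(k) − C = -1; need -1 = 0 — inconsistent ⇒ no f, not summable.

no hypergeometric antidifference exists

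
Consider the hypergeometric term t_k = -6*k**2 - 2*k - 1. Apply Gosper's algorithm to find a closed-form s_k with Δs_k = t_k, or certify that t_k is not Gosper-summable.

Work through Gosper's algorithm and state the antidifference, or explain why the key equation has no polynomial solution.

The ratio is (6*k**2 + 14*k + 9)/(6*k**2 + 2*k + 1).
Factor: A=1; B=1; C=k**2 + k/3 + 1/6.
Key eq: (1)·f(k+1) = (1)·f(k) + (k**2 + k/3 + 1/6).
Degrees (0,0,2) ⇒ d ≤ 3.
A polynomial solution: f(k) = k*(2*k**2 - 2*k + 1)/6.
Then R = B(k−1)f/C = k*(2*k**2 - 2*k + 1)/(6*k**2 + 2*k + 1), so s_k = R(k)·t_k = k*(-2*k**2 + 2*k - 1).
Δs = -6*k**2 - 2*k - 1, as required.

s_k = k*(-2*k**2 + 2*k - 1)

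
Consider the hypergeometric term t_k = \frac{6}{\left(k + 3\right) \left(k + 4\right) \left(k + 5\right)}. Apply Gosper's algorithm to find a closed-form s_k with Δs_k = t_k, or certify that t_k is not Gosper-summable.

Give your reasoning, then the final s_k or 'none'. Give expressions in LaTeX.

t_(k+1)/t_k = (k + 3)/(k + 6).
Gosper form: A/B · C(k+1)/C(k) with A=k + 3, B=k + 6, C=1.
Set up (k + 3)·f(k+1) − (k + 5)·f(k) − (1) = 0.
Degrees (1,1,0) ⇒ d ≤ 2.
Solve for f: f(k) = k*(k + 7)/24 (degree 2 ≤ 2).
R(k) = B(k−1)·f(k)/C(k) = k*(k + 5)*(k + 7)/24; s_k = R·t_k = k*(k + 7)/(4*(k + 3)*(k + 4)).
s_(k+1) − s_k = 6/(k**3 + 12*k**2 + 47*k + 60) = t_k.

s_k = \frac{k \left(k + 7\right)}{4 \left(k + 3\right) \left(k + 4\right)}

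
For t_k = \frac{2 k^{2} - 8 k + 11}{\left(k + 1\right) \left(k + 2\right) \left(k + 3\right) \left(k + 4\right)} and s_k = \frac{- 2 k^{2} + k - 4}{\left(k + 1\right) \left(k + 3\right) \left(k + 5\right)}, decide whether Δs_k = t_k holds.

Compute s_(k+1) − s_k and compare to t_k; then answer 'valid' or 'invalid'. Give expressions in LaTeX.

Invalid: residual \frac{3 \left(- 4 k^{3} - 9 k^{2} + 29 k - 71\right)}{k^{6} + 21 k^{5} + 175 k^{4} + 735 k^{3} + 1624 k^{2} + 1764 k + 720} ≠ 0.

s_(k+1) = (k - 2*(k + 1)**2 - 3)/((k + 2)*(k + 4)*(k + 6))
s_(k+1) − s_k = (2*k**4 + 2*k**3 - 44*k**2 - 32*k + 117)/(k**6 + 21*k**5 + 175*k**4 + 735*k**3 + 1624*k**2 + 1764*k + 720)
(s_(k+1) − s_k) − t_k = 3*(-4*k**3 - 9*k**2 + 29*k - 71)/(k**6 + 21*k**5 + 175*k**4 + 735*k**3 + 1624*k**2 + 1764*k + 720)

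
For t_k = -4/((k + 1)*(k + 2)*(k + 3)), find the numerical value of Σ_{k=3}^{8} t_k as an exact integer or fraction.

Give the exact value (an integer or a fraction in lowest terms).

Σ = -9/110

r(k) = (k + 1)/(k + 4) after simplifying.
Take A(k)=k + 1, B(k)=k + 4, C(k)=1.
Set up (k + 1)·f(k+1) − (k + 3)·f(k) − (1) = 0.
Degrees (1,1,0) ⇒ d ≤ 2.
Coefficient equations give f(k) = k*(k + 3)/4.
Certificate R = B(k−1)f/C = k*(k + 3)**2/4 gives s_k = k*(-k - 3)/((k + 1)*(k + 2)).
Δs = -4/(k**3 + 6*k**2 + 11*k + 6), as required.
Evaluate s at k=9 and k=3: -54/55 and -9/10; difference -9/110.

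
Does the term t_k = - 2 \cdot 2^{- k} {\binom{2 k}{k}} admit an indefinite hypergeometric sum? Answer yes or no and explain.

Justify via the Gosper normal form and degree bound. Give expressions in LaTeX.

No. Not Gosper-summable.

Compute t_(k+1)/t_k: get (2*k + 1)/(k + 1).
Factor: A=2*k + 1; B=k + 1; C=1.
f must satisfy (2*k + 1)·f(k+1) − (k)·f(k) = 1.
d = -1 from the (1,1,0) case.
Negative degree bound (-1): no f exists, t_k not Gosper-summable.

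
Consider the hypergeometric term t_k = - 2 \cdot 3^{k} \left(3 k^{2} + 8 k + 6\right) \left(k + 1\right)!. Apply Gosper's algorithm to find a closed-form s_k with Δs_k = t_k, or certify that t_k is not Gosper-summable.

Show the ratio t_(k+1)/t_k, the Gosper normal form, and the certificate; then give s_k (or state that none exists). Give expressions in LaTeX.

s_k = - 2 \cdot 3^{k} k \left(k + 1\right)!

The ratio is 3*(3*k**3 + 20*k**2 + 45*k + 34)/(3*k**2 + 8*k + 6).
So A=3*k + 6 and B=1, with C=k**2 + 8*k/3 + 2.
Set up (3*k + 6)·f(k+1) − (1)·f(k) − (k**2 + 8*k/3 + 2) = 0.
From deg A=1, deg B=0, deg C=2: d=1.
Solve for f: f(k) = k/3 (degree 1 ≤ 1).
Then R = B(k−1)f/C = k/(3*k**2 + 8*k + 6), so s_k = R(k)·t_k = -2*3**k*k*factorial(k + 1).
Δs = -2*3**k*(3*k**2 + 8*k + 6)*factorial(k + 1), as required.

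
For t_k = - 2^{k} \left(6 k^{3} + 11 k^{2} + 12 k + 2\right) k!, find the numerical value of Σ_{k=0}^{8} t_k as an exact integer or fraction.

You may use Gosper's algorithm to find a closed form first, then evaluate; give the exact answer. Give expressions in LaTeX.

Step 1: r(k) = 2*(6*k**4 + 35*k**3 + 81*k**2 + 83*k + 31)/(6*k**3 + 11*k**2 + 12*k + 2).
Gosper form: A/B · C(k+1)/C(k) with A=2*k + 2, B=1, C=k**3 + 11*k**2/6 + 2*k + 1/3.
f must satisfy (2*k + 2)·f(k+1) − (1)·f(k) = k**3 + 11*k**2/6 + 2*k + 1/3.
Degrees (1,0,3) ⇒ d ≤ 2.
Solving with deg f ≤ 2: f(k) = k*(3*k - 2)/6.
Get s_k = R·t_k = -2**k*k*(3*k - 2)*factorial(k) with R(k) = B(k−1)f(k)/C(k) = k*(3*k - 2)/(6*k**3 + 11*k**2 + 12*k + 2).
Δs = -2**k*(6*k**3 + 11*k**2 + 12*k + 2)*factorial(k), as required.
Telescoping: Σ = s_(9) − s_(0) = -41803776000 − (0) = -41803776000.

Σ = -41803776000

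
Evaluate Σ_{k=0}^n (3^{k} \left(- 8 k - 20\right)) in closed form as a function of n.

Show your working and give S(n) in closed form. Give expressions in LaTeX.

The ratio is 3*(2*k + 7)/(2*k + 5).
Normal form (A,B,C) = (3, 1, k + 5/2).
Need (3)·f(k+1) − (1)·f(k) = k + 5/2.
deg f ≤ 1 (via 0,0,1).
Solving with deg f ≤ 1: f(k) = (k + 1)/2.
R(k) = B(k−1)·f(k)/C(k) = (k + 1)/(2*k + 5); s_k = R·t_k = -4*3**k*(k + 1).
Δs = 3**k*(-8*k - 20), as required.
s_(n+1) = 12*3**n*(-n - 2) and s_(0) = -4, so S(n) = -12*3**n*n - 24*3**n + 4.

S(n) = - 12 \cdot 3^{n} n - 24 \cdot 3^{n} + 4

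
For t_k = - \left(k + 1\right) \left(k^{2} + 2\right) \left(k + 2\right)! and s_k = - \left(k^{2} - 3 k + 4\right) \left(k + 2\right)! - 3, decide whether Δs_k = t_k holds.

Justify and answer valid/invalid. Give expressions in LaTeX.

s_(k+1) = -(-3*k + (k + 1)**2 + 1)*factorial(k + 3) - 3
s_(k+1) − s_k = -(k + 1)*(k**2 + 2)*factorial(k + 2)
(s_(k+1) − s_k) − t_k = 0

Valid: the claim telescopes to t_k.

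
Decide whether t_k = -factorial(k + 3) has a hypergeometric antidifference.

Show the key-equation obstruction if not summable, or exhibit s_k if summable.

No — negative degree bound, so no certificate f.

r(k) = k + 4 after simplifying.
Factor: A=k + 4; B=1; C=1.
f must satisfy (k + 4)·f(k+1) − (1)·f(k) = 1.
Degrees (1,0,0) ⇒ d ≤ -1.
Bound -1 < 0, so the key equation has no polynomial solution.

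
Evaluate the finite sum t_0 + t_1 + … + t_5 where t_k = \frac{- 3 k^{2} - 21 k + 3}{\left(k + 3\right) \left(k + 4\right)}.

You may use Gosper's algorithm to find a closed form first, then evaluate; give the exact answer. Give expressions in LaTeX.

Ratio r(k) = (k + 3)*(7*k + (k + 1)**2 + 6)/((k + 5)*(k**2 + 7*k - 1)).
Normal form (A,B,C) = (k + 3, k + 5, k**2 + 7*k - 1).
Set up (k + 3)·f(k+1) − (k + 4)·f(k) − (k**2 + 7*k - 1) = 0.
Degrees (1,1,2) ⇒ d ≤ 2.
Match coefficients ⇒ f(k) = k*(3*k - 4)/3.
So s_k = (B(k−1)f/C)·t_k = (k*(k + 4)*(3*k - 4)/(3*(k**2 + 7*k - 1)))·t_k = k*(4 - 3*k)/(k + 3).
Check: Δs_k = 3*(-k**2 - 7*k + 1)/(k**2 + 7*k + 12). ✓
Telescoping: Σ = s_(6) − s_(0) = -28/3 − (0) = -28/3.

Σ = -28/3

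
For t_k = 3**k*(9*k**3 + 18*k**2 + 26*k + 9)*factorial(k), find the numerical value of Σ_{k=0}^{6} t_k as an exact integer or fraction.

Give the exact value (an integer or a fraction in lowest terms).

Ratio r(k) = 3*(9*k**4 + 54*k**3 + 134*k**2 + 151*k + 62)/(9*k**3 + 18*k**2 + 26*k + 9).
So A=3*k + 3 and B=1, with C=k**3 + 2*k**2 + 26*k/9 + 1.
Set up (3*k + 3)·f(k+1) − (1)·f(k) − (k**3 + 2*k**2 + 26*k/9 + 1) = 0.
d = 2 from the (1,0,3) case.
Solving with deg f ≤ 2: f(k) = (3*k**2 - 2*k + 3)/9.
Then R = B(k−1)f/C = (3*k**2 - 2*k + 3)/(9*k**3 + 18*k**2 + 26*k + 9), so s_k = R(k)·t_k = 3**k*(3*k**2 - 2*k + 3)*factorial(k).
s_(k+1) − s_k = 3**k*(9*k**3 + 18*k**2 + 26*k + 9)*factorial(k) = t_k.
Telescoping: Σ = s_(7) − s_(0) = 1499057280 − (3) = 1499057277.

Σ = 1499057277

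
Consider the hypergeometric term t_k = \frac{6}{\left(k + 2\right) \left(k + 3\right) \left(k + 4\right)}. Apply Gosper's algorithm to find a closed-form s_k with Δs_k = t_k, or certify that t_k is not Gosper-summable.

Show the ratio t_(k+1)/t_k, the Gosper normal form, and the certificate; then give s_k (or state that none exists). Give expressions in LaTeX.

s_k = \frac{k \left(k + 5\right)}{2 \left(k + 2\right) \left(k + 3\right)}

Ratio r(k) = (k + 2)/(k + 5).
Take A(k)=k + 2, B(k)=k + 5, C(k)=1.
Key eq: (k + 2)·f(k+1) = (k + 4)·f(k) + (1).
Degrees (1,1,0) ⇒ d ≤ 2.
Coefficient equations give f(k) = k*(k + 5)/12.
R(k) = B(k−1)·f(k)/C(k) = k*(k + 4)*(k + 5)/12; s_k = R·t_k = k*(k + 5)/(2*(k + 2)*(k + 3)).
Δs = 6/(k**3 + 9*k**2 + 26*k + 24), as required.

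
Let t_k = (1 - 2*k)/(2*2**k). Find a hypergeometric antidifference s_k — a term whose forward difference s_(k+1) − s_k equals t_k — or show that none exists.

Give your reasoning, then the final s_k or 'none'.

r(k) = (2*k + 1)/(2*(2*k - 1)) after simplifying.
Normal form (A,B,C) = (1/2, 1, k - 1/2).
Set up (1/2)·f(k+1) − (1)·f(k) − (k - 1/2) = 0.
Degrees (0,0,1) ⇒ d ≤ 1.
Solving with deg f ≤ 1: f(k) = -2*k - 1.
R(k) = B(k−1)·f(k)/C(k) = -2*(2*k + 1)/(2*k - 1); s_k = R·t_k = (2*k + 1)/2**k.
Verify: (1 - 2*k)/(2*2**k) matches t_k.

s_k = (2*k + 1)/2**k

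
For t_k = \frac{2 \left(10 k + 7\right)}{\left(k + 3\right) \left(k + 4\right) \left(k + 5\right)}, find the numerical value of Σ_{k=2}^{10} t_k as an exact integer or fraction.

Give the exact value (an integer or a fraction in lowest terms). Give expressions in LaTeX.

Compute t_(k+1)/t_k: get (k + 3)*(10*k + 17)/((k + 6)*(10*k + 7)).
Take A(k)=k + 3, B(k)=k + 6, C(k)=k + 7/10.
Need (k + 3)·f(k+1) − (k + 5)·f(k) = k + 7/10.
Bound: deg f ≤ 2.
Solve for f: f(k) = k*(37*k + 19)/240 (degree 2 ≤ 2).
Then R = B(k−1)f/C = k*(k + 5)*(37*k + 19)/(24*(10*k + 7)), so s_k = R(k)·t_k = k*(37*k + 19)/(12*(k + 3)*(k + 4)).
Δs = 2*(10*k + 7)/(k**3 + 12*k**2 + 47*k + 60), as required.
Evaluate s at k=11 and k=2: 781/420 and 31/60; difference 47/35.

Σ = 47/35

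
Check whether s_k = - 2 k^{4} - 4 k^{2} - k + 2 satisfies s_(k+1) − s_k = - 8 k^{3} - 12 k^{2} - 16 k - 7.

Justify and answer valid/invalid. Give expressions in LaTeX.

valid; difference matches t_k

s_(k+1) = -k - 2*(k + 1)**4 - 4*(k + 1)**2 + 1
s_(k+1) − s_k = -8*k**3 - 12*k**2 - 16*k - 7
(s_(k+1) − s_k) − t_k = 0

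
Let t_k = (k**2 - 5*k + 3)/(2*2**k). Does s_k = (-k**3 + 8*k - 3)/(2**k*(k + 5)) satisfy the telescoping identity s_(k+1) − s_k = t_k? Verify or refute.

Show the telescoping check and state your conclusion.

Invalid: residual (-k**3 - 2*k**2 + 28*k - 17)/(2**k*(k**2 + 11*k + 30)) ≠ 0.

s_(k+1) = (8*k - (k + 1)**3 + 5)/(2*2**k*(k + 6))
s_(k+1) − s_k = (k**4 + 4*k**3 - 26*k**2 - 61*k + 56)/(2*2**k*(k**2 + 11*k + 30))
(s_(k+1) − s_k) − t_k = (-k**3 - 2*k**2 + 28*k - 17)/(2**k*(k**2 + 11*k + 30))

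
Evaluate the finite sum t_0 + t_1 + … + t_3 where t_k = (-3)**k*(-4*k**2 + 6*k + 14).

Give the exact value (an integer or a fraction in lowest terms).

Ratio r(k) = 3*(-2*k**2 - k + 8)/(2*k**2 - 3*k - 7).
Factor: A=-3; B=1; C=k**2 - 3*k/2 - 7/2.
Key eq: (-3)·f(k+1) = (1)·f(k) + (k**2 - 3*k/2 - 7/2).
d = 2 from the (0,0,2) case.
Match coefficients ⇒ f(k) = -(k**2 - 3*k - 2)/4.
So s_k = (B(k−1)f/C)·t_k = (-(k**2 - 3*k - 2)/(2*(2*k**2 - 3*k - 7)))·t_k = (-3)**k*(k**2 - 3*k - 2).
Check: Δs_k = (-3)**k*(-4*k**2 + 6*k + 14). ✓
Evaluate s at k=4 and k=0: 162 and -2; difference 164.

Σ = 164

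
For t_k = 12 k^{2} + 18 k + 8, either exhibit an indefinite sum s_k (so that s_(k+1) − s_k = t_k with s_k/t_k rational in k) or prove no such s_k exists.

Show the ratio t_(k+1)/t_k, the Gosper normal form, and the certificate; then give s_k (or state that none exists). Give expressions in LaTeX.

s_k = k \left(4 k^{2} + 3 k + 1\right)

t_(k+1)/t_k = (6*k**2 + 21*k + 19)/(6*k**2 + 9*k + 4).
Take A(k)=1, B(k)=1, C(k)=k**2 + 3*k/2 + 2/3.
Need (1)·f(k+1) − (1)·f(k) = k**2 + 3*k/2 + 2/3.
deg f ≤ 3 (via 0,0,2).
Solving with deg f ≤ 3: f(k) = k*(4*k**2 + 3*k + 1)/12.
Then R = B(k−1)f/C = k*(4*k**2 + 3*k + 1)/(2*(6*k**2 + 9*k + 4)), so s_k = R(k)·t_k = k*(4*k**2 + 3*k + 1).
s_(k+1) − s_k = 12*k**2 + 18*k + 8 = t_k.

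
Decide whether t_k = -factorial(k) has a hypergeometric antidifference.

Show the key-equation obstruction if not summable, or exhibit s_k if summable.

The ratio is k + 1.
Normal form (A,B,C) = (k + 1, 1, 1).
Solve (k + 1)·f(k+1) − (1)·f(k) = 1.
d = -1 from the (1,0,0) case.
Bound -1 < 0, so the key equation has no polynomial solution.

No — key equation has no polynomial f.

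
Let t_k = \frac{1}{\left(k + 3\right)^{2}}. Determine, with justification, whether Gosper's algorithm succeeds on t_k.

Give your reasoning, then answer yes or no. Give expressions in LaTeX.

No — key equation has no polynomial f.

The ratio is (k + 3)**2/(k + 4)**2.
Gosper form: A/B · C(k+1)/C(k) with A=k**2 + 6*k + 9, B=k**2 + 8*k + 16, C=1.
Solve (k**2 + 6*k + 9)·f(k+1) − (k**2 + 6*k + 9)·f(k) = 1.
deg f ≤ 0 (via 2,2,0).
Write f(k) = c0. Then LHS − RHS = -1, requiring -1 = 0: contradictory. No certificate.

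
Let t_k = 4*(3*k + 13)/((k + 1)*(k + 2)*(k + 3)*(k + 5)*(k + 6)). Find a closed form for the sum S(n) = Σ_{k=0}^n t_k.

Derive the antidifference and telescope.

S(n) = 2*(n**3 + 11*n**2 + 36*n + 26)/(5*(n**3 + 11*n**2 + 36*n + 36))

r(k) = (k + 1)*(k + 5)*(3*k + 16)/((k + 4)*(k + 7)*(3*k + 13)) after simplifying.
A = k + 1, B = k + 7, C = k**2 + 25*k/3 + 52/3.
Solve (k + 1)·f(k+1) − (k + 6)·f(k) = k**2 + 25*k/3 + 52/3.
d = 5 from the (1,1,2) case.
A polynomial solution: f(k) = k*(k + 3)*(k + 4)*(k**2 + 8*k + 17)/30.
Get s_k = R·t_k = 2*k*(k**2 + 8*k + 17)/(5*(k**3 + 8*k**2 + 17*k + 10)) with R(k) = B(k−1)f(k)/C(k) = k*(k + 3)*(k + 6)*(k**2 + 8*k + 17)/(10*(3*k + 13)).
Check: Δs_k = 4*(3*k + 13)/(k**5 + 17*k**4 + 107*k**3 + 307*k**2 + 396*k + 180). ✓
Evaluate: s_(n+1) = 2*(n**3 + 11*n**2 + 36*n + 26)/(5*(n**3 + 11*n**2 + 36*n + 36)); subtract s_(0) = 0 ⇒ S(n) = 2*(n**3 + 11*n**2 + 36*n + 26)/(5*(n**3 + 11*n**2 + 36*n + 36)).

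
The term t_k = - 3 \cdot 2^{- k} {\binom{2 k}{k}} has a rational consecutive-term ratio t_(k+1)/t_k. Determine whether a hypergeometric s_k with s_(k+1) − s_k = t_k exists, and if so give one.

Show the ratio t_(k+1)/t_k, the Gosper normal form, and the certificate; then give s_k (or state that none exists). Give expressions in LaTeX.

none — t_k is not Gosper-summable

Ratio r(k) = (2*k + 1)/(k + 1).
Factor: A=2*k + 1; B=k + 1; C=1.
Key eq: (2*k + 1)·f(k+1) = (k)·f(k) + (1).
Degrees (1,1,0) ⇒ d ≤ -1.
Negative degree bound (-1): no f exists, t_k not Gosper-summable.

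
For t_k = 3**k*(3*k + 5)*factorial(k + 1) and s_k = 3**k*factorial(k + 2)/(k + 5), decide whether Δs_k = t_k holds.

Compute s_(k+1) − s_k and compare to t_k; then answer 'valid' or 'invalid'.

Invalid: residual -3**(k + 1)*(3*k**2 + 20*k + 24)*factorial(k + 1)/((k + 5)*(k + 6)) ≠ 0.

s_(k+1) = 3**(k + 1)*factorial(k + 3)/(k + 6)
s_(k+1) − s_k = 3**k*(3*k**2 + 23*k + 39)*factorial(k + 2)/((k + 5)*(k + 6))
(s_(k+1) − s_k) − t_k = -3**(k + 1)*(3*k**2 + 20*k + 24)*factorial(k + 1)/((k + 5)*(k + 6))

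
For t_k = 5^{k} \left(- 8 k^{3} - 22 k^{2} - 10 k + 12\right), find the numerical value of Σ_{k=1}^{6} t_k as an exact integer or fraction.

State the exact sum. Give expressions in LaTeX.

Σ = -45703140

Step 1: r(k) = 5*(4*k**3 + 23*k**2 + 39*k + 14)/(4*k**3 + 11*k**2 + 5*k - 6).
A = 5, B = 1, C = k**3 + 11*k**2/4 + 5*k/4 - 3/2.
Need (5)·f(k+1) − (1)·f(k) = k**3 + 11*k**2/4 + 5*k/4 - 3/2.
d = 3 from the (0,0,3) case.
Match coefficients ⇒ f(k) = (2*k**3 - 2*k**2 - 3)/8.
Certificate R = B(k−1)f/C = (2*k**3 - 2*k**2 - 3)/(2*(4*k**3 + 11*k**2 + 5*k - 6)) gives s_k = 5**k*(-2*k**3 + 2*k**2 + 3).
Verify: 5**k*(-8*k**3 - 22*k**2 - 10*k + 12) matches t_k.
Σ_(k=1)^(6) t_k = s_(7) − s_(1) = -45703125 − (15) = -45703140.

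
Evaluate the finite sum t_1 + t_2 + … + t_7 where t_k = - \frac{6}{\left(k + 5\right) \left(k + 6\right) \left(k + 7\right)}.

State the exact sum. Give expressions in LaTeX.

Σ = -5/91

Ratio r(k) = (k + 5)/(k + 8).
Take A(k)=k + 5, B(k)=k + 8, C(k)=1.
Need (k + 5)·f(k+1) − (k + 7)·f(k) = 1.
From deg A=1, deg B=1, deg C=0: d=2.
Coefficient equations give f(k) = k*(k + 11)/60.
So s_k = (B(k−1)f/C)·t_k = (k*(k + 7)*(k + 11)/60)·t_k = k*(-k - 11)/(10*(k + 5)*(k + 6)).
Verify: -6/(k**3 + 18*k**2 + 107*k + 210) matches t_k.
Evaluate s at k=8 and k=1: -38/455 and -1/35; difference -5/91.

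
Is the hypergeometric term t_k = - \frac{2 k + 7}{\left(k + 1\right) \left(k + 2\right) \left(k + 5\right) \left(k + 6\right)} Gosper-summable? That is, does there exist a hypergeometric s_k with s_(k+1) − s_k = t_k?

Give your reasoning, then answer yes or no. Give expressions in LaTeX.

Compute t_(k+1)/t_k: get (k + 1)*(k + 5)*(2*k + 9)/((k + 3)*(k + 7)*(2*k + 7)).
Take A(k)=k + 1, B(k)=k + 7, C(k)=k**3 + 21*k**2/2 + 73*k/2 + 42.
Solve (k + 1)·f(k+1) − (k + 6)·f(k) = k**3 + 21*k**2/2 + 73*k/2 + 42.
deg f ≤ 5 (via 1,1,3).
Coefficient equations give f(k) = k*(k + 2)*(k + 3)*(k + 4)*(k + 6)/10.
Get s_k = R·t_k = k*(-k - 6)/(5*(k**2 + 6*k + 5)) with R(k) = B(k−1)f(k)/C(k) = k*(k + 2)*(k + 6)**2/(5*(2*k + 7)).
Check: Δs_k = (-2*k - 7)/(k**4 + 14*k**3 + 65*k**2 + 112*k + 60). ✓

Yes. s_k = \frac{k \left(- k - 6\right)}{5 \left(k^{2} + 6 k + 5\right)}.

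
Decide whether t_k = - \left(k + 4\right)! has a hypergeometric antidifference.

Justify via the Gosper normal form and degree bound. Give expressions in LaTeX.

No. Not Gosper-summable.

t_(k+1)/t_k = k + 5.
Take A(k)=k + 5, B(k)=1, C(k)=1.
Solve (k + 5)·f(k+1) − (1)·f(k) = 1.
From deg A=1, deg B=0, deg C=0: d=-1.
d = -1 < 0 ⇒ no nonzero polynomial f; not summable.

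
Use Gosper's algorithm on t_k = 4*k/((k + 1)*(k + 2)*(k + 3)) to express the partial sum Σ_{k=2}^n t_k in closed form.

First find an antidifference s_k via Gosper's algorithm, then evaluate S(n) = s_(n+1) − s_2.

S(n) = (5*n**2 + n - 6)/(6*(n**2 + 5*n + 6))

Compute t_(k+1)/t_k: get (k + 1)**2/(k*(k + 4)).
So A=k + 1 and B=k + 4, with C=k.
Key eq: (k + 1)·f(k+1) = (k + 3)·f(k) + (k).
deg f ≤ 2 (via 1,1,1).
Solve for f: f(k) = k*(k - 1)/4 (degree 2 ≤ 2).
R(k) = B(k−1)·f(k)/C(k) = (k - 1)*(k + 3)/4; s_k = R·t_k = k*(k - 1)/((k + 1)*(k + 2)).
Verify: 4*k/(k**3 + 6*k**2 + 11*k + 6) matches t_k.
Evaluate: s_(n+1) = n*(n + 1)/(n**2 + 5*n + 6); subtract s_(2) = 1/6 ⇒ S(n) = (5*n**2 + n - 6)/(6*(n**2 + 5*n + 6)).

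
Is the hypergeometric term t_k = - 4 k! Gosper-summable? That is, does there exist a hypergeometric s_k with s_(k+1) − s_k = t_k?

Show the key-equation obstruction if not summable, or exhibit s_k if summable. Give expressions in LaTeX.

No — key equation has no polynomial f.

Ratio r(k) = k + 1.
Normal form (A,B,C) = (k + 1, 1, 1).
Key eq: (k + 1)·f(k+1) = (1)·f(k) + (1).
Degrees (1,0,0) ⇒ d ≤ -1.
d = -1 < 0 ⇒ no nonzero polynomial f; not summable.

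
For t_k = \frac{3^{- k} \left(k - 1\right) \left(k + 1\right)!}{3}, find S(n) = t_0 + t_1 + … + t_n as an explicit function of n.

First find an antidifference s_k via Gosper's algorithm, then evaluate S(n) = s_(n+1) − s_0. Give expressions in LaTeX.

Compute t_(k+1)/t_k: get k*(k + 2)/(3*(k - 1)).
Take A(k)=k/3 + 2/3, B(k)=1, C(k)=k - 1.
Need (k/3 + 2/3)·f(k+1) − (1)·f(k) = k - 1.
d = 0 from the (1,0,1) case.
A polynomial solution: f(k) = 3.
Certificate R = B(k−1)f/C = 3/(k - 1) gives s_k = factorial(k + 1)/3**k.
s_(k+1) − s_k = (k - 1)*factorial(k + 1)/(3*3**k) = t_k.
Evaluate: s_(n+1) = 3**(-n - 1)*factorial(n + 2); subtract s_(0) = 1 ⇒ S(n) = -1 + factorial(n + 2)/(3*3**n).

S(n) = -1 + \frac{3^{- n} \left(n + 2\right)!}{3}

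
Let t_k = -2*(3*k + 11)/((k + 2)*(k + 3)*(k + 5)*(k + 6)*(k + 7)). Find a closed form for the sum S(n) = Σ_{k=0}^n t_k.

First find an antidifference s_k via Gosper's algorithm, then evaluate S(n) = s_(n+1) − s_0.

The ratio is (k + 2)*(k + 5)*(3*k + 14)/((k + 4)*(k + 8)*(3*k + 11)).
Take A(k)=k + 2, B(k)=k + 8, C(k)=k**2 + 23*k/3 + 44/3.
Set up (k + 2)·f(k+1) − (k + 7)·f(k) − (k**2 + 23*k/3 + 44/3) = 0.
From deg A=1, deg B=1, deg C=2: d=5.
Solve for f: f(k) = k*(k + 3)*(k + 4)*(k**2 + 13*k + 52)/180 (degree 5 ≤ 5).
Get s_k = R·t_k = k*(-k**2 - 13*k - 52)/(30*(k**3 + 13*k**2 + 52*k + 60)) with R(k) = B(k−1)f(k)/C(k) = k*(k + 3)*(k + 7)*(k**2 + 13*k + 52)/(60*(3*k + 11)).
Check: Δs_k = 2*(-3*k - 11)/(k**5 + 23*k**4 + 203*k**3 + 853*k**2 + 1692*k + 1260). ✓
Σ_(k=0)^n t_k = s_(n+1) − s_(0) = ((-n**3 - 16*n**2 - 81*n - 66)/(30*(n**3 + 16*n**2 + 81*n + 126))) − (0), i.e. (-n**3 - 16*n**2 - 81*n - 66)/(30*(n**3 + 16*n**2 + 81*n + 126)).

S(n) = (-n**3 - 16*n**2 - 81*n - 66)/(30*(n**3 + 16*n**2 + 81*n + 126))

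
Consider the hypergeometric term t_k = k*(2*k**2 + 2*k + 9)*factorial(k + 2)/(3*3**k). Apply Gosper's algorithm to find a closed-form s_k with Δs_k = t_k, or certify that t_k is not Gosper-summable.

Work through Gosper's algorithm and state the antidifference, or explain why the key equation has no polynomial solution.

s_k = (2*k**2 - 2*k - 3)*factorial(k + 2)/3**k

r(k) = (k + 1)*(k + 3)*(2*k + 2*(k + 1)**2 + 11)/(3*k*(2*k**2 + 2*k + 9)) after simplifying.
Take A(k)=k/3 + 1, B(k)=1, C(k)=k**3 + k**2 + 9*k/2.
f must satisfy (k/3 + 1)·f(k+1) − (1)·f(k) = k**3 + k**2 + 9*k/2.
Degrees (1,0,3) ⇒ d ≤ 2.
Solving with deg f ≤ 2: f(k) = 3*(2*k**2 - 2*k - 3)/2.
Get s_k = R·t_k = (2*k**2 - 2*k - 3)*factorial(k + 2)/3**k with R(k) = B(k−1)f(k)/C(k) = 3*(2*k**2 - 2*k - 3)/(k*(2*k**2 + 2*k + 9)).
s_(k+1) − s_k = k*(2*k**2 + 2*k + 9)*factorial(k + 2)/(3*3**k) = t_k.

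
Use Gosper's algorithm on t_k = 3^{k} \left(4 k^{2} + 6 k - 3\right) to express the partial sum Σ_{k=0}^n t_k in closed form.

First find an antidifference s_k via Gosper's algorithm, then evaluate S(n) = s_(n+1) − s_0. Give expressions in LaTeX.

t_(k+1)/t_k = 3*(4*k**2 + 14*k + 7)/(4*k**2 + 6*k - 3).
Take A(k)=3, B(k)=1, C(k)=k**2 + 3*k/2 - 3/4.
Key eq: (3)·f(k+1) = (1)·f(k) + (k**2 + 3*k/2 - 3/4).
Degrees (0,0,2) ⇒ d ≤ 2.
Solve for f: f(k) = k*(2*k - 3)/4 (degree 2 ≤ 2).
R(k) = B(k−1)·f(k)/C(k) = k*(2*k - 3)/(4*k**2 + 6*k - 3); s_k = R·t_k = 3**k*k*(2*k - 3).
Δs = 3**k*(4*k**2 + 6*k - 3), as required.
Evaluate: s_(n+1) = 3**(n + 1)*(2*n**2 + n - 1); subtract s_(0) = 0 ⇒ S(n) = 3**(n + 1)*(2*n**2 + n - 1).

S(n) = 3^{n + 1} \left(2 n^{2} + n - 1\right)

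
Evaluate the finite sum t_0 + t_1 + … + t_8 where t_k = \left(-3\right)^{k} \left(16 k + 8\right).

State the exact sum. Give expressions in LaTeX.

Σ = 688904

Ratio r(k) = 3*(-2*k - 3)/(2*k + 1).
Gosper form: A/B · C(k+1)/C(k) with A=-3, B=1, C=k + 1/2.
f must satisfy (-3)·f(k+1) − (1)·f(k) = k + 1/2.
deg f ≤ 1 (via 0,0,1).
Solving with deg f ≤ 1: f(k) = -(4*k - 1)/16.
Get s_k = R·t_k = (-3)**k*(1 - 4*k) with R(k) = B(k−1)f(k)/C(k) = -(4*k - 1)/(8*(2*k + 1)).
s_(k+1) − s_k = (-3)**k*(16*k + 8) = t_k.
Telescoping: Σ = s_(9) − s_(0) = 688905 − (1) = 688904.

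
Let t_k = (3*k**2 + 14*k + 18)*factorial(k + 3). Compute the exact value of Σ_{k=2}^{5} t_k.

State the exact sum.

Compute t_(k+1)/t_k: get (k + 4)*(14*k + 3*(k + 1)**2 + 32)/(3*k**2 + 14*k + 18).
Factor: A=k + 4; B=1; C=k**2 + 14*k/3 + 6.
Solve (k + 4)·f(k+1) − (1)·f(k) = k**2 + 14*k/3 + 6.
From deg A=1, deg B=0, deg C=2: d=1.
Match coefficients ⇒ f(k) = (3*k + 2)/3.
R(k) = B(k−1)·f(k)/C(k) = (3*k + 2)/(3*k**2 + 14*k + 18); s_k = R·t_k = (3*k + 2)*factorial(k + 3).
Δs = (3*k**2 + 14*k + 18)*factorial(k + 3), as required.
Evaluate s at k=6 and k=2: 7257600 and 960; difference 7256640.

Σ = 7256640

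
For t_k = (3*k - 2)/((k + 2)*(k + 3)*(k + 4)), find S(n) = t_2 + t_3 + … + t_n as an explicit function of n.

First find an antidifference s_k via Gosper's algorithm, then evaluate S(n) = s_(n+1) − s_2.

S(n) = (2*n**2 - n - 1)/(5*(n**2 + 7*n + 12))

Ratio r(k) = (k + 2)*(3*k + 1)/((k + 5)*(3*k - 2)).
Take A(k)=k + 2, B(k)=k + 5, C(k)=k - 2/3.
f must satisfy (k + 2)·f(k+1) − (k + 4)·f(k) = k - 2/3.
d = 2 from the (1,1,1) case.
Solving with deg f ≤ 2: f(k) = k*(k - 4)/9.
R(k) = B(k−1)·f(k)/C(k) = k*(k - 4)*(k + 4)/(3*(3*k - 2)); s_k = R·t_k = k*(k - 4)/(3*(k + 2)*(k + 3)).
s_(k+1) − s_k = (3*k - 2)/(k**3 + 9*k**2 + 26*k + 24) = t_k.
s_(n+1) = (n**2 - 2*n - 3)/(3*(n**2 + 7*n + 12)) and s_(2) = -1/15, so S(n) = (2*n**2 - n - 1)/(5*(n**2 + 7*n + 12)).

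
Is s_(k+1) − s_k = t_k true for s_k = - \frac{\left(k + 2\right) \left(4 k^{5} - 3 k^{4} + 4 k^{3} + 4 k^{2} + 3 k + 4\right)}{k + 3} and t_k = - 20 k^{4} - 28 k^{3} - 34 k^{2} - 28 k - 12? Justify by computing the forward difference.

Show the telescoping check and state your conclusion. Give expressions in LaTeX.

s_(k+1) = (-4*k**6 - 29*k**5 - 83*k**4 - 134*k**3 - 145*k**2 - 109*k - 48)/(k + 4)
s_(k+1) − s_k = (-20*k**6 - 152*k**5 - 379*k**4 - 488*k**3 - 490*k**2 - 327*k - 112)/(k**2 + 7*k + 12)
(s_(k+1) − s_k) − t_k = (16*k**5 + 91*k**4 + 114*k**3 + 126*k**2 + 93*k + 32)/(k**2 + 7*k + 12)

Invalid: residual \frac{16 k^{5} + 91 k^{4} + 114 k^{3} + 126 k^{2} + 93 k + 32}{k^{2} + 7 k + 12} ≠ 0.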